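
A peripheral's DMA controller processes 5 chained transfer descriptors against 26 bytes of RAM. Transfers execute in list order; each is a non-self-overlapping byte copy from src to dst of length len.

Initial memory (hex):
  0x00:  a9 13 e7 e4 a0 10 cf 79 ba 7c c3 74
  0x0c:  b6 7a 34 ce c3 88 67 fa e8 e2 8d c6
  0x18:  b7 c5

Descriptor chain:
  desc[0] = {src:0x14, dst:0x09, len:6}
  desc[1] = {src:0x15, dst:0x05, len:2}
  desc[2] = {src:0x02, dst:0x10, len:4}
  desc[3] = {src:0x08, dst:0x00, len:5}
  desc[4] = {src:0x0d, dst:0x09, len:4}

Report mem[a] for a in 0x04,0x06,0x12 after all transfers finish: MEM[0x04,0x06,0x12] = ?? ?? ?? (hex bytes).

MEM[0x04,0x06,0x12] = c6 8d a0

  after D0: wrote 6B at 0x09 = e8e28dc6b7c5
  after D1: wrote 2B at 0x05 = e28d
  after D2: wrote 4B at 0x10 = e7e4a0e2
  after D3: wrote 5B at 0x00 = bae8e28dc6
  after D4: wrote 4B at 0x09 = b7c5cee7
query mem[0x04]=0xc6, mem[0x06]=0x8d, mem[0x12]=0xa0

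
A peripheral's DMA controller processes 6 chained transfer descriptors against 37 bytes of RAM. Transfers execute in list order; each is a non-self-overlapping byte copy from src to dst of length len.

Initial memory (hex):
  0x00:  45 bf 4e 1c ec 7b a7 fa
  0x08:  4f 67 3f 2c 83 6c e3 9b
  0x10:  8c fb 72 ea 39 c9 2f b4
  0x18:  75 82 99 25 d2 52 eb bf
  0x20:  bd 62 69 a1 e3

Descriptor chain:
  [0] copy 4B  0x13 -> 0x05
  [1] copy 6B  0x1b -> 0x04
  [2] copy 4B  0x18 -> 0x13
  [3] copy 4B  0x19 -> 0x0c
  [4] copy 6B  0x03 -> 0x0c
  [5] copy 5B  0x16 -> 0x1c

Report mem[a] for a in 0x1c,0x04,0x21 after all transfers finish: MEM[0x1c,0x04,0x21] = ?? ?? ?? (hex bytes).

[0] 0x13->0x05 len=4 : ea 39 c9 2f
[1] 0x1b->0x04 len=6 : 25 d2 52 eb bf bd
[2] 0x18->0x13 len=4 : 75 82 99 25
[3] 0x19->0x0c len=4 : 82 99 25 d2
[4] 0x03->0x0c len=6 : 1c 25 d2 52 eb bf
[5] 0x16->0x1c len=5 : 25 b4 75 82 99
query mem[0x1c]=0x25, mem[0x04]=0x25, mem[0x21]=0x62

MEM[0x1c,0x04,0x21] = 25 25 62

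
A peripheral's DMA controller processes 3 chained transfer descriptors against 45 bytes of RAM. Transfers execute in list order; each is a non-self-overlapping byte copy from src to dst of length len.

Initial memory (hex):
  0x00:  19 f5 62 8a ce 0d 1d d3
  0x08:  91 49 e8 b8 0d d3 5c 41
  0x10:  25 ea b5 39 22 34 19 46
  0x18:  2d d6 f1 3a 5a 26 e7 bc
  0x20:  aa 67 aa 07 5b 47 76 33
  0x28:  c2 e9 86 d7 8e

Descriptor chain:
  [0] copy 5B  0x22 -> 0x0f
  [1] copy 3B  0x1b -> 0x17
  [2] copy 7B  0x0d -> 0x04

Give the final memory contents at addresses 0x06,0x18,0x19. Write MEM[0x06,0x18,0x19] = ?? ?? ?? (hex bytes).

MEM[0x06,0x18,0x19] = aa 5a 26

D0: mem[0x0f..0x13] <- [aa 07 5b 47 76]
D1: mem[0x17..0x19] <- [3a 5a 26]
D2: mem[0x04..0x0a] <- [d3 5c aa 07 5b 47 76]
query mem[0x06]=0xaa, mem[0x18]=0x5a, mem[0x19]=0x26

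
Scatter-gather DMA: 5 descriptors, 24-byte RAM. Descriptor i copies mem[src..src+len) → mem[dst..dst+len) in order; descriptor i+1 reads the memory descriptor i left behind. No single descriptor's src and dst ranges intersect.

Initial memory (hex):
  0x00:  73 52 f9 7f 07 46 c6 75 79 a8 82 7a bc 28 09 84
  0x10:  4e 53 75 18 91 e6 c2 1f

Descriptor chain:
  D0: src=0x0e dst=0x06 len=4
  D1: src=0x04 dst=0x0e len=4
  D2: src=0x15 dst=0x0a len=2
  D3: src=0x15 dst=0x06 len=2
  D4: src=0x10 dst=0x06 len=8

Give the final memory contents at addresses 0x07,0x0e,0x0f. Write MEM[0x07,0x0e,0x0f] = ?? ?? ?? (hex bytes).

MEM[0x07,0x0e,0x0f] = 84 07 46

D0: mem[0x06..0x09] <- [09 84 4e 53]
D1: mem[0x0e..0x11] <- [07 46 09 84]
D2: mem[0x0a..0x0b] <- [e6 c2]
D3: mem[0x06..0x07] <- [e6 c2]
D4: mem[0x06..0x0d] <- [09 84 75 18 91 e6 c2 1f]
query mem[0x07]=0x84, mem[0x0e]=0x07, mem[0x0f]=0x46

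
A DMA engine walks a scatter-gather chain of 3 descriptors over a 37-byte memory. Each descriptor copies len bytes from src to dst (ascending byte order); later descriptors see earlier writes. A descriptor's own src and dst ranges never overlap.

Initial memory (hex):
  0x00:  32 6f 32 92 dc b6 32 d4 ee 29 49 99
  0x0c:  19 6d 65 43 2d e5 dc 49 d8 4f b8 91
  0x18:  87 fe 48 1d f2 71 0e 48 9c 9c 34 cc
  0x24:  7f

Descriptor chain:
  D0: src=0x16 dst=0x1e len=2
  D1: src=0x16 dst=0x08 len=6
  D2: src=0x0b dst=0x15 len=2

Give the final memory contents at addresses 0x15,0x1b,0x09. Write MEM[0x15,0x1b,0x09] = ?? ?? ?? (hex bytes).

D0: mem[0x1e..0x1f] <- [b8 91]
D1: mem[0x08..0x0d] <- [b8 91 87 fe 48 1d]
D2: mem[0x15..0x16] <- [fe 48]
query mem[0x15]=0xfe, mem[0x1b]=0x1d, mem[0x09]=0x91

MEM[0x15,0x1b,0x09] = fe 1d 91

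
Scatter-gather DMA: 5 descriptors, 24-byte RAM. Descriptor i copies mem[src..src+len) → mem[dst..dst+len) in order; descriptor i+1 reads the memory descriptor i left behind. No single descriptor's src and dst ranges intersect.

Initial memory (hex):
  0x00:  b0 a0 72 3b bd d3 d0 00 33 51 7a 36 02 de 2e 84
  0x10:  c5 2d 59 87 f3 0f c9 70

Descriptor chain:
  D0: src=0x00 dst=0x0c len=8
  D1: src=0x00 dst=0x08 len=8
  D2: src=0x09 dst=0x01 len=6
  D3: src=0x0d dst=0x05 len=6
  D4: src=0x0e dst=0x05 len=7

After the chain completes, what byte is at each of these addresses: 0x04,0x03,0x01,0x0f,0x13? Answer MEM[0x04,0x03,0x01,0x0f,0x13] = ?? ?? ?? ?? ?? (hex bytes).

MEM[0x04,0x03,0x01,0x0f,0x13] = bd 3b a0 00 00

#0 dst[0x0c+8] := {0xb0,0xa0,0x72,0x3b,0xbd,0xd3,0xd0,0x00}
#1 dst[0x08+8] := {0xb0,0xa0,0x72,0x3b,0xbd,0xd3,0xd0,0x00}
#2 dst[0x01+6] := {0xa0,0x72,0x3b,0xbd,0xd3,0xd0}
#3 dst[0x05+6] := {0xd3,0xd0,0x00,0xbd,0xd3,0xd0}
#4 dst[0x05+7] := {0xd0,0x00,0xbd,0xd3,0xd0,0x00,0xf3}
query mem[0x04]=0xbd, mem[0x03]=0x3b, mem[0x01]=0xa0, mem[0x0f]=0x00, mem[0x13]=0x00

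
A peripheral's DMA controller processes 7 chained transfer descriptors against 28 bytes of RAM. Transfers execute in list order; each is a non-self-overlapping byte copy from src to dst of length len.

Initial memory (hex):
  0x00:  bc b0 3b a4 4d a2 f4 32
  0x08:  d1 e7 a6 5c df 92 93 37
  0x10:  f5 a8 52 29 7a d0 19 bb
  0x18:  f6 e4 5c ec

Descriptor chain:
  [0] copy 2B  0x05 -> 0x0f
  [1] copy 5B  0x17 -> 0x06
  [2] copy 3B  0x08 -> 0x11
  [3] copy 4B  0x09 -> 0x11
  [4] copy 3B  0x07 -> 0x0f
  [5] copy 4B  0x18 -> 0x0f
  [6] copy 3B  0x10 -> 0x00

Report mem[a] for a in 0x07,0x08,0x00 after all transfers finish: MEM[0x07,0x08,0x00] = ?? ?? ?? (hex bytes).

MEM[0x07,0x08,0x00] = f6 e4 e4

D0: mem[0x0f..0x10] <- [a2 f4]
D1: mem[0x06..0x0a] <- [bb f6 e4 5c ec]
D2: mem[0x11..0x13] <- [e4 5c ec]
D3: mem[0x11..0x14] <- [5c ec 5c df]
D4: mem[0x0f..0x11] <- [f6 e4 5c]
D5: mem[0x0f..0x12] <- [f6 e4 5c ec]
D6: mem[0x00..0x02] <- [e4 5c ec]
query mem[0x07]=0xf6, mem[0x08]=0xe4, mem[0x00]=0xe4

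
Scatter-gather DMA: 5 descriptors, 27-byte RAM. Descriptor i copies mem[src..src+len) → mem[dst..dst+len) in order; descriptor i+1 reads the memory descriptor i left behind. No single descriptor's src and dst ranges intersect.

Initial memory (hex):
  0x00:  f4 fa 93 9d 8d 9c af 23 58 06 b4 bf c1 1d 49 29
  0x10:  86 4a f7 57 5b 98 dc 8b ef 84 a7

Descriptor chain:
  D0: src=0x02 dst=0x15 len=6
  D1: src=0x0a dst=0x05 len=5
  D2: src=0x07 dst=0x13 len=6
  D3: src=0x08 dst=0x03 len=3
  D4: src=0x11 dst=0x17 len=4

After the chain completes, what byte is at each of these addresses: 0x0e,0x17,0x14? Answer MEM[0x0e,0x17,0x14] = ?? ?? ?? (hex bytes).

#0 dst[0x15+6] := {0x93,0x9d,0x8d,0x9c,0xaf,0x23}
#1 dst[0x05+5] := {0xb4,0xbf,0xc1,0x1d,0x49}
#2 dst[0x13+6] := {0xc1,0x1d,0x49,0xb4,0xbf,0xc1}
#3 dst[0x03+3] := {0x1d,0x49,0xb4}
#4 dst[0x17+4] := {0x4a,0xf7,0xc1,0x1d}
query mem[0x0e]=0x49, mem[0x17]=0x4a, mem[0x14]=0x1d

MEM[0x0e,0x17,0x14] = 49 4a 1d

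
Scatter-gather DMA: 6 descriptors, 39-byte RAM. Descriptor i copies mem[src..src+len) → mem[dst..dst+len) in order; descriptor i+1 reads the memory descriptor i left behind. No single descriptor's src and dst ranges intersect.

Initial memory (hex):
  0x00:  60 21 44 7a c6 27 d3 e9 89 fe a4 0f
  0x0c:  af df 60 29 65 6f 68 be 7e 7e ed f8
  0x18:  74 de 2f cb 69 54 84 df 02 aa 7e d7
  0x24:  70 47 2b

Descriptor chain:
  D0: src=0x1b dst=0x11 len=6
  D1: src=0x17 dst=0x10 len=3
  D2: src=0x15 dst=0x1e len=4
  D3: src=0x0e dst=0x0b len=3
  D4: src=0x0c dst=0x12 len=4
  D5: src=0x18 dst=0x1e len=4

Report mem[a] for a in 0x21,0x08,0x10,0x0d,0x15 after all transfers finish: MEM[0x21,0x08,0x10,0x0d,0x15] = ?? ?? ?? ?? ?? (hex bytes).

MEM[0x21,0x08,0x10,0x0d,0x15] = cb 89 f8 f8 29

#0 dst[0x11+6] := {0xcb,0x69,0x54,0x84,0xdf,0x02}
#1 dst[0x10+3] := {0xf8,0x74,0xde}
#2 dst[0x1e+4] := {0xdf,0x02,0xf8,0x74}
#3 dst[0x0b+3] := {0x60,0x29,0xf8}
#4 dst[0x12+4] := {0x29,0xf8,0x60,0x29}
#5 dst[0x1e+4] := {0x74,0xde,0x2f,0xcb}
query mem[0x21]=0xcb, mem[0x08]=0x89, mem[0x10]=0xf8, mem[0x0d]=0xf8, mem[0x15]=0x29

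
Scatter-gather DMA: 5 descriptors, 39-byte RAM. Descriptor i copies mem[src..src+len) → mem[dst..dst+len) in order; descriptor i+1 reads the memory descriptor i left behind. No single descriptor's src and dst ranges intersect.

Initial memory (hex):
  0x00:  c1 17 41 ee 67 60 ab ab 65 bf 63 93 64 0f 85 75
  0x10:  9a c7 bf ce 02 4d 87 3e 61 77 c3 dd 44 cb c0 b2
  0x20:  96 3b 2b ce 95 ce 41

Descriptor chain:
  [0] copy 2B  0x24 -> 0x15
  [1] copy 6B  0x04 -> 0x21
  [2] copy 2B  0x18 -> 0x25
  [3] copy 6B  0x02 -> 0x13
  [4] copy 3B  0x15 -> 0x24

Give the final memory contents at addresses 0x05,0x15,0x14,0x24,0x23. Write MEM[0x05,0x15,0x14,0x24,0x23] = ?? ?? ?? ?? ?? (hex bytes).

D0: mem[0x15..0x16] <- [95 ce]
D1: mem[0x21..0x26] <- [67 60 ab ab 65 bf]
D2: mem[0x25..0x26] <- [61 77]
D3: mem[0x13..0x18] <- [41 ee 67 60 ab ab]
D4: mem[0x24..0x26] <- [67 60 ab]
query mem[0x05]=0x60, mem[0x15]=0x67, mem[0x14]=0xee, mem[0x24]=0x67, mem[0x23]=0xab

MEM[0x05,0x15,0x14,0x24,0x23] = 60 67 ee 67 ab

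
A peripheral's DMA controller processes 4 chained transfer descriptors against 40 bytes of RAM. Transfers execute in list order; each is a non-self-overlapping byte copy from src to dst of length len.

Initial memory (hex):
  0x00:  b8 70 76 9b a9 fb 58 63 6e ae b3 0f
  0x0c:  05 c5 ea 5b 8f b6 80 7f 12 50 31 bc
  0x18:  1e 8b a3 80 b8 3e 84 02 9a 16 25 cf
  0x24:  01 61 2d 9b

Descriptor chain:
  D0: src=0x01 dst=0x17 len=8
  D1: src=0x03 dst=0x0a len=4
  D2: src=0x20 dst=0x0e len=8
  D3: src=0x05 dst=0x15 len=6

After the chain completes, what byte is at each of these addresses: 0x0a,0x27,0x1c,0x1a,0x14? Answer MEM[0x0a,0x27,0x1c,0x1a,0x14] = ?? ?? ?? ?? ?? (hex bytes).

  after D0: wrote 8B at 0x17 = 70769ba9fb58636e
  after D1: wrote 4B at 0x0a = 9ba9fb58
  after D2: wrote 8B at 0x0e = 9a1625cf01612d9b
  after D3: wrote 6B at 0x15 = fb58636eae9b
query mem[0x0a]=0x9b, mem[0x27]=0x9b, mem[0x1c]=0x58, mem[0x1a]=0x9b, mem[0x14]=0x2d

MEM[0x0a,0x27,0x1c,0x1a,0x14] = 9b 9b 58 9b 2d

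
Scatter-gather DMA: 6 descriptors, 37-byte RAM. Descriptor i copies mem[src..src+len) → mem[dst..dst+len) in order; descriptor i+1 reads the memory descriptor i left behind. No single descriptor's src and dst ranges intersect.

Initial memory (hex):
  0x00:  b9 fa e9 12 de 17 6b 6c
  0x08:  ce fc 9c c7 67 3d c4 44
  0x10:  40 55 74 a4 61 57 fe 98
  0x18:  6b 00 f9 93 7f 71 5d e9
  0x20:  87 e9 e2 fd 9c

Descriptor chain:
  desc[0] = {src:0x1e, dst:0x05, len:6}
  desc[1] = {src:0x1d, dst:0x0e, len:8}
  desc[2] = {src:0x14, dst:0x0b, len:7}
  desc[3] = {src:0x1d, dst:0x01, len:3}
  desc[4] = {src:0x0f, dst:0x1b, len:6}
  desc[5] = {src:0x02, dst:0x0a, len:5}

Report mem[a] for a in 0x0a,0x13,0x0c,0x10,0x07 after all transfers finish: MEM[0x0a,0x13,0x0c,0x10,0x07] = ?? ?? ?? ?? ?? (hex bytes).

MEM[0x0a,0x13,0x0c,0x10,0x07] = 5d e2 de 00 87

D0: mem[0x05..0x0a] <- [5d e9 87 e9 e2 fd]
D1: mem[0x0e..0x15] <- [71 5d e9 87 e9 e2 fd 9c]
D2: mem[0x0b..0x11] <- [fd 9c fe 98 6b 00 f9]
D3: mem[0x01..0x03] <- [71 5d e9]
D4: mem[0x1b..0x20] <- [6b 00 f9 e9 e2 fd]
D5: mem[0x0a..0x0e] <- [5d e9 de 5d e9]
query mem[0x0a]=0x5d, mem[0x13]=0xe2, mem[0x0c]=0xde, mem[0x10]=0x00, mem[0x07]=0x87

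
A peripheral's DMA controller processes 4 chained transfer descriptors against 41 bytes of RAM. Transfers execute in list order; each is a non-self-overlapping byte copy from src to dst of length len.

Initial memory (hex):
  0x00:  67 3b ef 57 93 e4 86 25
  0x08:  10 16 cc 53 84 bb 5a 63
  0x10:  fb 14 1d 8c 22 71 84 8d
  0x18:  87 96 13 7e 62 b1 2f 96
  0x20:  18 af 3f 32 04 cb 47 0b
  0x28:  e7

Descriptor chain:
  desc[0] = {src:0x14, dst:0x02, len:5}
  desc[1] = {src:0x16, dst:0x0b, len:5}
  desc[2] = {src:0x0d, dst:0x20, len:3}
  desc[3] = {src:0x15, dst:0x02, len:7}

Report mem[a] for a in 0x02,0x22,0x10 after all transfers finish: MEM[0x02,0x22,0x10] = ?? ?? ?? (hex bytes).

MEM[0x02,0x22,0x10] = 71 13 fb

[0] 0x14->0x02 len=5 : 22 71 84 8d 87
[1] 0x16->0x0b len=5 : 84 8d 87 96 13
[2] 0x0d->0x20 len=3 : 87 96 13
[3] 0x15->0x02 len=7 : 71 84 8d 87 96 13 7e
query mem[0x02]=0x71, mem[0x22]=0x13, mem[0x10]=0xfb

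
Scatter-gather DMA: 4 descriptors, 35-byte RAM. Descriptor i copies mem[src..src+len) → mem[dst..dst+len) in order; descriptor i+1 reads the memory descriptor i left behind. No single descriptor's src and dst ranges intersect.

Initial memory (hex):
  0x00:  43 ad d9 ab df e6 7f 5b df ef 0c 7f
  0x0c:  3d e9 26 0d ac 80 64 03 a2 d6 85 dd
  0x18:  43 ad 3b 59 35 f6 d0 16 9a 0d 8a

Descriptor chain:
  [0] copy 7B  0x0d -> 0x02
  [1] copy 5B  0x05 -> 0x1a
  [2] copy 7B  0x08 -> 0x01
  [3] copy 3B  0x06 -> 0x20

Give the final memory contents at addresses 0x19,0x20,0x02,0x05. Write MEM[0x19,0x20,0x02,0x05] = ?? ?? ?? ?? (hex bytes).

MEM[0x19,0x20,0x02,0x05] = ad e9 ef 3d

[0] 0x0d->0x02 len=7 : e9 26 0d ac 80 64 03
[1] 0x05->0x1a len=5 : ac 80 64 03 ef
[2] 0x08->0x01 len=7 : 03 ef 0c 7f 3d e9 26
[3] 0x06->0x20 len=3 : e9 26 03
query mem[0x19]=0xad, mem[0x20]=0xe9, mem[0x02]=0xef, mem[0x05]=0x3d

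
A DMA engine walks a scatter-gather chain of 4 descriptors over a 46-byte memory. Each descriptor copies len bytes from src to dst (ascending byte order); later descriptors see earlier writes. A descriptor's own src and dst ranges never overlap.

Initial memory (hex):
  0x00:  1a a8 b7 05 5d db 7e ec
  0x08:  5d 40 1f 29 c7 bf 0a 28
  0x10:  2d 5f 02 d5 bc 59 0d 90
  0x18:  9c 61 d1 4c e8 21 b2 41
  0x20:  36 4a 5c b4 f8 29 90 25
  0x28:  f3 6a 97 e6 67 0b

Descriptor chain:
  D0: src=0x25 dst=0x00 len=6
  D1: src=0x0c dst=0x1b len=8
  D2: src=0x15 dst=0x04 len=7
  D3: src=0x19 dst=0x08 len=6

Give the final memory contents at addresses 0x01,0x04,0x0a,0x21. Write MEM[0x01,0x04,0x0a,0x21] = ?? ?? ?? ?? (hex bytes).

MEM[0x01,0x04,0x0a,0x21] = 90 59 c7 02

  after D0: wrote 6B at 0x00 = 299025f36a97
  after D1: wrote 8B at 0x1b = c7bf0a282d5f02d5
  after D2: wrote 7B at 0x04 = 590d909c61d1c7
  after D3: wrote 6B at 0x08 = 61d1c7bf0a28
query mem[0x01]=0x90, mem[0x04]=0x59, mem[0x0a]=0xc7, mem[0x21]=0x02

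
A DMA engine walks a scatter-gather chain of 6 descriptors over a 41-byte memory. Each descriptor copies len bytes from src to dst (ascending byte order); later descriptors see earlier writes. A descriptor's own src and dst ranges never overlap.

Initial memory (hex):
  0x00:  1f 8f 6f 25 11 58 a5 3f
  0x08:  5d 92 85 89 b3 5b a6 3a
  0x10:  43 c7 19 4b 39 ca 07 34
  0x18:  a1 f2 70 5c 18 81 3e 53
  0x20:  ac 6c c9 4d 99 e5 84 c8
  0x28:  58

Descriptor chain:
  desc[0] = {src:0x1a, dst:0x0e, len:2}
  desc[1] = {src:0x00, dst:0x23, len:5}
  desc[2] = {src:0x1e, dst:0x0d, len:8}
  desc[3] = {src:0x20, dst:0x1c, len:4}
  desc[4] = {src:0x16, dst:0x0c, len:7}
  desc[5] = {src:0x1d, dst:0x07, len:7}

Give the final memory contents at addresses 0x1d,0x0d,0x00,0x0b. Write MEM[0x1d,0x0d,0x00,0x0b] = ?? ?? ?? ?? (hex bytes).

MEM[0x1d,0x0d,0x00,0x0b] = 6c 1f 1f 6c

  after D0: wrote 2B at 0x0e = 705c
  after D1: wrote 5B at 0x23 = 1f8f6f2511
  after D2: wrote 8B at 0x0d = 3e53ac6cc91f8f6f
  after D3: wrote 4B at 0x1c = ac6cc91f
  after D4: wrote 7B at 0x0c = 0734a1f2705cac
  after D5: wrote 7B at 0x07 = 6cc91fac6cc91f
query mem[0x1d]=0x6c, mem[0x0d]=0x1f, mem[0x00]=0x1f, mem[0x0b]=0x6c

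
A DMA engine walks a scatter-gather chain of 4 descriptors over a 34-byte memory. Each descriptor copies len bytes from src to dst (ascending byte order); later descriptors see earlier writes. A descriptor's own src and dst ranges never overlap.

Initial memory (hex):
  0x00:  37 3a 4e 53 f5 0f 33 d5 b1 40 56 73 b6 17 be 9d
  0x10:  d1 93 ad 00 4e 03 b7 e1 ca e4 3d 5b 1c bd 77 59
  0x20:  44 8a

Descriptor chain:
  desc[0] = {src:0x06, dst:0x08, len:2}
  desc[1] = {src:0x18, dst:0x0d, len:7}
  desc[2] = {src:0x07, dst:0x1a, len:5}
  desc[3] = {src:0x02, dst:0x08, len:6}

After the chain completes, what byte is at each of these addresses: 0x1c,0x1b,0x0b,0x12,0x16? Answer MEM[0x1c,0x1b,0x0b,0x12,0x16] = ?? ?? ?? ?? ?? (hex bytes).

  after D0: wrote 2B at 0x08 = 33d5
  after D1: wrote 7B at 0x0d = cae43d5b1cbd77
  after D2: wrote 5B at 0x1a = d533d55673
  after D3: wrote 6B at 0x08 = 4e53f50f33d5
query mem[0x1c]=0xd5, mem[0x1b]=0x33, mem[0x0b]=0x0f, mem[0x12]=0xbd, mem[0x16]=0xb7

MEM[0x1c,0x1b,0x0b,0x12,0x16] = d5 33 0f bd b7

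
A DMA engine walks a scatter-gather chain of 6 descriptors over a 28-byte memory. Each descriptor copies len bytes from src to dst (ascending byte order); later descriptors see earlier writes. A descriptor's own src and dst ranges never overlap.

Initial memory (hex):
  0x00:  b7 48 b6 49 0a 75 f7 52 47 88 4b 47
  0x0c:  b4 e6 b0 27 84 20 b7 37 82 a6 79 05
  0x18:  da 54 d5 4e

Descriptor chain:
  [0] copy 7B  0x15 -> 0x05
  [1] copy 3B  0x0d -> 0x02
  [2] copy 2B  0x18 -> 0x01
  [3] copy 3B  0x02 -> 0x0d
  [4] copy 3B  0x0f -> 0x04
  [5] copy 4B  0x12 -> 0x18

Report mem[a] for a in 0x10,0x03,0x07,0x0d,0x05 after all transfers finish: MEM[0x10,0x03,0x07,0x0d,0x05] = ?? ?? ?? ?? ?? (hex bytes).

MEM[0x10,0x03,0x07,0x0d,0x05] = 84 b0 05 54 84

[0] 0x15->0x05 len=7 : a6 79 05 da 54 d5 4e
[1] 0x0d->0x02 len=3 : e6 b0 27
[2] 0x18->0x01 len=2 : da 54
[3] 0x02->0x0d len=3 : 54 b0 27
[4] 0x0f->0x04 len=3 : 27 84 20
[5] 0x12->0x18 len=4 : b7 37 82 a6
query mem[0x10]=0x84, mem[0x03]=0xb0, mem[0x07]=0x05, mem[0x0d]=0x54, mem[0x05]=0x84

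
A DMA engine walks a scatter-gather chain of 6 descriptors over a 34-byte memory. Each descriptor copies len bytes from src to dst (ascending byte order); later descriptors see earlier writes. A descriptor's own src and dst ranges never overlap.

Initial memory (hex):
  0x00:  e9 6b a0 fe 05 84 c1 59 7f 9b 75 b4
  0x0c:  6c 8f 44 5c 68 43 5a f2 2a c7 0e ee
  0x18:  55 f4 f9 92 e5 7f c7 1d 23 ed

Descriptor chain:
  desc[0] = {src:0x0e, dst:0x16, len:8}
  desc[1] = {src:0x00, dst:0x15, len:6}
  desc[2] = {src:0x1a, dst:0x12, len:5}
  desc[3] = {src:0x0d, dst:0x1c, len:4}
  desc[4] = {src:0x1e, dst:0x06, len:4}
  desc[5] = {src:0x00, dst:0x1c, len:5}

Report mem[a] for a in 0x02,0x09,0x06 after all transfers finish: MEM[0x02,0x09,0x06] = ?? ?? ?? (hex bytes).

D0: mem[0x16..0x1d] <- [44 5c 68 43 5a f2 2a c7]
D1: mem[0x15..0x1a] <- [e9 6b a0 fe 05 84]
D2: mem[0x12..0x16] <- [84 f2 2a c7 c7]
D3: mem[0x1c..0x1f] <- [8f 44 5c 68]
D4: mem[0x06..0x09] <- [5c 68 23 ed]
D5: mem[0x1c..0x20] <- [e9 6b a0 fe 05]
query mem[0x02]=0xa0, mem[0x09]=0xed, mem[0x06]=0x5c

MEM[0x02,0x09,0x06] = a0 ed 5c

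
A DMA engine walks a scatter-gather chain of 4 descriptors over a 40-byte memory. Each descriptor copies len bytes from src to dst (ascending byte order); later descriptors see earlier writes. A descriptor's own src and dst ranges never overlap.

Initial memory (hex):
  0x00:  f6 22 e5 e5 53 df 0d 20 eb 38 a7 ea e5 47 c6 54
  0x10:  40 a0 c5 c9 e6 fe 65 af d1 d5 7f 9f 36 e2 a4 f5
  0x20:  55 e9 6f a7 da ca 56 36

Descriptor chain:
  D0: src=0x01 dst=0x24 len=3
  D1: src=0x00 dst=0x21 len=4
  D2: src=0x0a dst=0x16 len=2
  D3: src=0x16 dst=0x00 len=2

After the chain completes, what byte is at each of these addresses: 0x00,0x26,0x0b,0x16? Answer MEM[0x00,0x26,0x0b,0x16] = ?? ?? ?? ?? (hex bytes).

MEM[0x00,0x26,0x0b,0x16] = a7 e5 ea a7

[0] 0x01->0x24 len=3 : 22 e5 e5
[1] 0x00->0x21 len=4 : f6 22 e5 e5
[2] 0x0a->0x16 len=2 : a7 ea
[3] 0x16->0x00 len=2 : a7 ea
query mem[0x00]=0xa7, mem[0x26]=0xe5, mem[0x0b]=0xea, mem[0x16]=0xa7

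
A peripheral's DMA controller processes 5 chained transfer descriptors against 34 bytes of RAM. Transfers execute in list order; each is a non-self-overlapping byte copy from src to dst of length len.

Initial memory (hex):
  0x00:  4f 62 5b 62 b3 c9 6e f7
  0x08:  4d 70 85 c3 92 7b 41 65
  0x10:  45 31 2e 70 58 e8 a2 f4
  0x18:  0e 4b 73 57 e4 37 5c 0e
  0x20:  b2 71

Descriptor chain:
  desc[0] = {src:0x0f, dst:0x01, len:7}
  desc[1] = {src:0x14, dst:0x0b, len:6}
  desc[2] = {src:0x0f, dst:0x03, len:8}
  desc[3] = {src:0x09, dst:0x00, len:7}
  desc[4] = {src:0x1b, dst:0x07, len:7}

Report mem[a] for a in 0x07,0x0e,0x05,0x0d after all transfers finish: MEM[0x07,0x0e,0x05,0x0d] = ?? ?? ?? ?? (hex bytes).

  after D0: wrote 7B at 0x01 = 6545312e7058e8
  after D1: wrote 6B at 0x0b = 58e8a2f40e4b
  after D2: wrote 8B at 0x03 = 0e4b312e7058e8a2
  after D3: wrote 7B at 0x00 = e8a258e8a2f40e
  after D4: wrote 7B at 0x07 = 57e4375c0eb271
query mem[0x07]=0x57, mem[0x0e]=0xf4, mem[0x05]=0xf4, mem[0x0d]=0x71

MEM[0x07,0x0e,0x05,0x0d] = 57 f4 f4 71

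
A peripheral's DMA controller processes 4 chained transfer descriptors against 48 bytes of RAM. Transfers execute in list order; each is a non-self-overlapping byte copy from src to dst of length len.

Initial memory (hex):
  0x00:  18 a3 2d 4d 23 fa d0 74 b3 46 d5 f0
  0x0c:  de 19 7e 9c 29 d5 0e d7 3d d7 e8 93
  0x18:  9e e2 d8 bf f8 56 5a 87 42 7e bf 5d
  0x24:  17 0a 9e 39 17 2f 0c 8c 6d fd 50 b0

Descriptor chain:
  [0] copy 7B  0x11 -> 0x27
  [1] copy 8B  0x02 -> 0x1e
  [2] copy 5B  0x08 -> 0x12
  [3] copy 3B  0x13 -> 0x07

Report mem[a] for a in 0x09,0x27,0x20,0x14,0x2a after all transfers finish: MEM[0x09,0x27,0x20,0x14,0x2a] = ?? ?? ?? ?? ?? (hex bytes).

MEM[0x09,0x27,0x20,0x14,0x2a] = f0 d5 23 d5 3d

#0 dst[0x27+7] := {0xd5,0x0e,0xd7,0x3d,0xd7,0xe8,0x93}
#1 dst[0x1e+8] := {0x2d,0x4d,0x23,0xfa,0xd0,0x74,0xb3,0x46}
#2 dst[0x12+5] := {0xb3,0x46,0xd5,0xf0,0xde}
#3 dst[0x07+3] := {0x46,0xd5,0xf0}
query mem[0x09]=0xf0, mem[0x27]=0xd5, mem[0x20]=0x23, mem[0x14]=0xd5, mem[0x2a]=0x3d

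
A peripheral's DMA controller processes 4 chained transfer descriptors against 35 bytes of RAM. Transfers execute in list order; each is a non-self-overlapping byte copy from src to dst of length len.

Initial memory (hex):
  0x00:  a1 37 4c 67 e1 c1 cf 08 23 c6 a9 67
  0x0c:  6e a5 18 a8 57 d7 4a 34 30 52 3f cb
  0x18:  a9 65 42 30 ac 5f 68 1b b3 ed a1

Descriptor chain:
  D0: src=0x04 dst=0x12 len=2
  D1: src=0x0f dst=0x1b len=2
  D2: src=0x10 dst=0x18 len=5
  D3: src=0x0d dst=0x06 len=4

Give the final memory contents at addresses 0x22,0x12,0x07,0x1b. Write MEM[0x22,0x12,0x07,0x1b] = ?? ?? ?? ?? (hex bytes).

#0 dst[0x12+2] := {0xe1,0xc1}
#1 dst[0x1b+2] := {0xa8,0x57}
#2 dst[0x18+5] := {0x57,0xd7,0xe1,0xc1,0x30}
#3 dst[0x06+4] := {0xa5,0x18,0xa8,0x57}
query mem[0x22]=0xa1, mem[0x12]=0xe1, mem[0x07]=0x18, mem[0x1b]=0xc1

MEM[0x22,0x12,0x07,0x1b] = a1 e1 18 c1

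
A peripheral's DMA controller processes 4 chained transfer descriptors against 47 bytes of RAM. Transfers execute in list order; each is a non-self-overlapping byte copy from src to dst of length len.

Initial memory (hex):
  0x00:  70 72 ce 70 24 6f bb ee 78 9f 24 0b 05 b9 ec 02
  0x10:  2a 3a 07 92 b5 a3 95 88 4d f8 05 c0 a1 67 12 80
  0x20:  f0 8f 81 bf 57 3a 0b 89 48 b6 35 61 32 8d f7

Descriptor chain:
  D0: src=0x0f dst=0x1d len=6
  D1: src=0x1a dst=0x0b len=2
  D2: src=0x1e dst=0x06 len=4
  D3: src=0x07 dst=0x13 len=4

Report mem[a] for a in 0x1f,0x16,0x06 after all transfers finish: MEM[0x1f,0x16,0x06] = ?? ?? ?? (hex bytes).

  after D0: wrote 6B at 0x1d = 022a3a0792b5
  after D1: wrote 2B at 0x0b = 05c0
  after D2: wrote 4B at 0x06 = 2a3a0792
  after D3: wrote 4B at 0x13 = 3a079224
query mem[0x1f]=0x3a, mem[0x16]=0x24, mem[0x06]=0x2a

MEM[0x1f,0x16,0x06] = 3a 24 2a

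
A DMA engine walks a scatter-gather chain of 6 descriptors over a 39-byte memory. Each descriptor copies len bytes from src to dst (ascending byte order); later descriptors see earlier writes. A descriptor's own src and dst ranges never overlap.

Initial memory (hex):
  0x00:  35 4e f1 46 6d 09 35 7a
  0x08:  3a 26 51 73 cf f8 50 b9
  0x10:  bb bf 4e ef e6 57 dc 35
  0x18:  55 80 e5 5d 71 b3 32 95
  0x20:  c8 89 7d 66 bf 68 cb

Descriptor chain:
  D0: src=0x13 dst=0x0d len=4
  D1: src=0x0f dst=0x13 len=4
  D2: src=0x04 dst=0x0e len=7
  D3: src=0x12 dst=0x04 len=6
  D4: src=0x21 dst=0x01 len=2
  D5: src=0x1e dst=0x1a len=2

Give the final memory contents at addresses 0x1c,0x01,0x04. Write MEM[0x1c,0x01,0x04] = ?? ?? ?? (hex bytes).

#0 dst[0x0d+4] := {0xef,0xe6,0x57,0xdc}
#1 dst[0x13+4] := {0x57,0xdc,0xbf,0x4e}
#2 dst[0x0e+7] := {0x6d,0x09,0x35,0x7a,0x3a,0x26,0x51}
#3 dst[0x04+6] := {0x3a,0x26,0x51,0xbf,0x4e,0x35}
#4 dst[0x01+2] := {0x89,0x7d}
#5 dst[0x1a+2] := {0x32,0x95}
query mem[0x1c]=0x71, mem[0x01]=0x89, mem[0x04]=0x3a

MEM[0x1c,0x01,0x04] = 71 89 3a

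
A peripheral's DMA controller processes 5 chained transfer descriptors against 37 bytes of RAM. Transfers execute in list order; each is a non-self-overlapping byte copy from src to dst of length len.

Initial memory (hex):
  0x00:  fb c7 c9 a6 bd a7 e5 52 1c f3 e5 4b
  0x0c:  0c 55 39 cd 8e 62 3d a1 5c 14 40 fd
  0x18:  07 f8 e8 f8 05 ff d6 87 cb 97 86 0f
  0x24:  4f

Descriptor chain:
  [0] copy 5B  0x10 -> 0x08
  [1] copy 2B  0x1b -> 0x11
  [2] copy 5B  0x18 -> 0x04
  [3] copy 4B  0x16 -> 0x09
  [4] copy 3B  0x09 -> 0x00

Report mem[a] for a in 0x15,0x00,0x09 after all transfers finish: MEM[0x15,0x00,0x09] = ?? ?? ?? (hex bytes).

MEM[0x15,0x00,0x09] = 14 40 40

D0: mem[0x08..0x0c] <- [8e 62 3d a1 5c]
D1: mem[0x11..0x12] <- [f8 05]
D2: mem[0x04..0x08] <- [07 f8 e8 f8 05]
D3: mem[0x09..0x0c] <- [40 fd 07 f8]
D4: mem[0x00..0x02] <- [40 fd 07]
query mem[0x15]=0x14, mem[0x00]=0x40, mem[0x09]=0x40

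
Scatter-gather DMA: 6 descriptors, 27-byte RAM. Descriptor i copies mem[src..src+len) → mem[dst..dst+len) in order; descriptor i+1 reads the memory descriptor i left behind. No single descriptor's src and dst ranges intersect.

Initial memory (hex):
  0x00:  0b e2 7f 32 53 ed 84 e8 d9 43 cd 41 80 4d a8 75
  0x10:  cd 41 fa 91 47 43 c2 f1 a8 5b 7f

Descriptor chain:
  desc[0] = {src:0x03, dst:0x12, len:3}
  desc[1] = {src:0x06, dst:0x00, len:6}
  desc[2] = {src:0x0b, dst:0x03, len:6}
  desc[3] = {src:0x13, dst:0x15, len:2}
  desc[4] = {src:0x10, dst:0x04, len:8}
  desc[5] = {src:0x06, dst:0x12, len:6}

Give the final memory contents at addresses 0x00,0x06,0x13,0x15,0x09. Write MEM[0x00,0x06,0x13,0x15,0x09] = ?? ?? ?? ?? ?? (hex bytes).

MEM[0x00,0x06,0x13,0x15,0x09] = 84 32 53 53 53

#0 dst[0x12+3] := {0x32,0x53,0xed}
#1 dst[0x00+6] := {0x84,0xe8,0xd9,0x43,0xcd,0x41}
#2 dst[0x03+6] := {0x41,0x80,0x4d,0xa8,0x75,0xcd}
#3 dst[0x15+2] := {0x53,0xed}
#4 dst[0x04+8] := {0xcd,0x41,0x32,0x53,0xed,0x53,0xed,0xf1}
#5 dst[0x12+6] := {0x32,0x53,0xed,0x53,0xed,0xf1}
query mem[0x00]=0x84, mem[0x06]=0x32, mem[0x13]=0x53, mem[0x15]=0x53, mem[0x09]=0x53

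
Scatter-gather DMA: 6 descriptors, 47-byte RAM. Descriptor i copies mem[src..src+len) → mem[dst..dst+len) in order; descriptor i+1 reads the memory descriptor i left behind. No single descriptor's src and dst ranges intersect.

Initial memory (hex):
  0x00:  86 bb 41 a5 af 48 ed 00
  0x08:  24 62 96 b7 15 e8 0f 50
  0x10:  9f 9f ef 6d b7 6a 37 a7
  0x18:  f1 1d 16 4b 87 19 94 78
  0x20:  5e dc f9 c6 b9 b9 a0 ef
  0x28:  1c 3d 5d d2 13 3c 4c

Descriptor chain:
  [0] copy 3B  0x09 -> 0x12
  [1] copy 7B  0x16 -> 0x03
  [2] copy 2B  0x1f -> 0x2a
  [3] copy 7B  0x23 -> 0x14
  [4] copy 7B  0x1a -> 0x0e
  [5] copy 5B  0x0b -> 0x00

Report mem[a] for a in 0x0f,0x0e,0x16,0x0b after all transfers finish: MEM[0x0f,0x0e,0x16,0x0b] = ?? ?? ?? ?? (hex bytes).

MEM[0x0f,0x0e,0x16,0x0b] = 4b 3d b9 b7

#0 dst[0x12+3] := {0x62,0x96,0xb7}
#1 dst[0x03+7] := {0x37,0xa7,0xf1,0x1d,0x16,0x4b,0x87}
#2 dst[0x2a+2] := {0x78,0x5e}
#3 dst[0x14+7] := {0xc6,0xb9,0xb9,0xa0,0xef,0x1c,0x3d}
#4 dst[0x0e+7] := {0x3d,0x4b,0x87,0x19,0x94,0x78,0x5e}
#5 dst[0x00+5] := {0xb7,0x15,0xe8,0x3d,0x4b}
query mem[0x0f]=0x4b, mem[0x0e]=0x3d, mem[0x16]=0xb9, mem[0x0b]=0xb7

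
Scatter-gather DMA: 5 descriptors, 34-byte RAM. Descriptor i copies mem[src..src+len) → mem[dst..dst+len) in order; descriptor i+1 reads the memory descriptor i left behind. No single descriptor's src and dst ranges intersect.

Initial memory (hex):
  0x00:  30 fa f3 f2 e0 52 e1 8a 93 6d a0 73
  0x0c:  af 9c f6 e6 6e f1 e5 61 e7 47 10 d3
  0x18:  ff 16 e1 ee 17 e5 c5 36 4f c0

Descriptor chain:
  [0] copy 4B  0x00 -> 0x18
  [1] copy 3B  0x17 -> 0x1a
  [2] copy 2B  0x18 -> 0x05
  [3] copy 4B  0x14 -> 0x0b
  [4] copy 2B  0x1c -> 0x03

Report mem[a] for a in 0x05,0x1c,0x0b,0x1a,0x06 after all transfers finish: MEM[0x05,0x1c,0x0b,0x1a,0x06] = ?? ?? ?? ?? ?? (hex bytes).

D0: mem[0x18..0x1b] <- [30 fa f3 f2]
D1: mem[0x1a..0x1c] <- [d3 30 fa]
D2: mem[0x05..0x06] <- [30 fa]
D3: mem[0x0b..0x0e] <- [e7 47 10 d3]
D4: mem[0x03..0x04] <- [fa e5]
query mem[0x05]=0x30, mem[0x1c]=0xfa, mem[0x0b]=0xe7, mem[0x1a]=0xd3, mem[0x06]=0xfa

MEM[0x05,0x1c,0x0b,0x1a,0x06] = 30 fa e7 d3 fa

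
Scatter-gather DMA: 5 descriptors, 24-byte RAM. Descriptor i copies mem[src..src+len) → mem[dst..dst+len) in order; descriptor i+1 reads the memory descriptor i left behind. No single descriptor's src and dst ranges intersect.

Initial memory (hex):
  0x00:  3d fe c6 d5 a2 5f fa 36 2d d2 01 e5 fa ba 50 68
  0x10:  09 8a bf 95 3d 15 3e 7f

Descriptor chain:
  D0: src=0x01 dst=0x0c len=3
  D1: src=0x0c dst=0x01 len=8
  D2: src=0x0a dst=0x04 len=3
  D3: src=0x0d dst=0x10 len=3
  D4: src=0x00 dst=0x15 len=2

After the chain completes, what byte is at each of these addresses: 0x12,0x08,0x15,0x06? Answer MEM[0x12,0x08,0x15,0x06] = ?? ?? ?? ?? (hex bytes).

MEM[0x12,0x08,0x15,0x06] = 68 95 3d fe

D0: mem[0x0c..0x0e] <- [fe c6 d5]
D1: mem[0x01..0x08] <- [fe c6 d5 68 09 8a bf 95]
D2: mem[0x04..0x06] <- [01 e5 fe]
D3: mem[0x10..0x12] <- [c6 d5 68]
D4: mem[0x15..0x16] <- [3d fe]
query mem[0x12]=0x68, mem[0x08]=0x95, mem[0x15]=0x3d, mem[0x06]=0xfe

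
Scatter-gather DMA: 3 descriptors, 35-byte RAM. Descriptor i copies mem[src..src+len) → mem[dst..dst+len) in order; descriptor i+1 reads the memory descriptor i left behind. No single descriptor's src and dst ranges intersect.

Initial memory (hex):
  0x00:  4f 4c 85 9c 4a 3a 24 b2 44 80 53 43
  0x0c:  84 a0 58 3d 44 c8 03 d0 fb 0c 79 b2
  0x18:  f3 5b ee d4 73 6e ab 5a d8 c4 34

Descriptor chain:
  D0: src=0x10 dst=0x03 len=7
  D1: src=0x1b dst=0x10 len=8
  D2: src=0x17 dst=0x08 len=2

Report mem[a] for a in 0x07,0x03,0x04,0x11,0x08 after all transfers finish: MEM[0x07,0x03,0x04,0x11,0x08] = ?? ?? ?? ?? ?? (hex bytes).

[0] 0x10->0x03 len=7 : 44 c8 03 d0 fb 0c 79
[1] 0x1b->0x10 len=8 : d4 73 6e ab 5a d8 c4 34
[2] 0x17->0x08 len=2 : 34 f3
query mem[0x07]=0xfb, mem[0x03]=0x44, mem[0x04]=0xc8, mem[0x11]=0x73, mem[0x08]=0x34

MEM[0x07,0x03,0x04,0x11,0x08] = fb 44 c8 73 34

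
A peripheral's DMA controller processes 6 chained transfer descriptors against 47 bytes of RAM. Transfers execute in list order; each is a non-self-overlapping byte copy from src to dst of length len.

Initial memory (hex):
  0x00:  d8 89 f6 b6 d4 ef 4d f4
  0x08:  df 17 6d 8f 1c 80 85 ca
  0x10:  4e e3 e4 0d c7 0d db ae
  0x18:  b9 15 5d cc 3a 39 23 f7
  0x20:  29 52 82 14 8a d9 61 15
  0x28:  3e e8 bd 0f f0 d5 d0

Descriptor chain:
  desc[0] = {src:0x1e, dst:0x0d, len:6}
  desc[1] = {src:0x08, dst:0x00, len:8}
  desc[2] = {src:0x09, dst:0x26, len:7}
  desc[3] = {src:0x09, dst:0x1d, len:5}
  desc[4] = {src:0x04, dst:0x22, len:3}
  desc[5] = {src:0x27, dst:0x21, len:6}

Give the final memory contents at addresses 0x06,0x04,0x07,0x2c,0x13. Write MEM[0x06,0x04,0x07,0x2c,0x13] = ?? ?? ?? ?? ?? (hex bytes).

[0] 0x1e->0x0d len=6 : 23 f7 29 52 82 14
[1] 0x08->0x00 len=8 : df 17 6d 8f 1c 23 f7 29
[2] 0x09->0x26 len=7 : 17 6d 8f 1c 23 f7 29
[3] 0x09->0x1d len=5 : 17 6d 8f 1c 23
[4] 0x04->0x22 len=3 : 1c 23 f7
[5] 0x27->0x21 len=6 : 6d 8f 1c 23 f7 29
query mem[0x06]=0xf7, mem[0x04]=0x1c, mem[0x07]=0x29, mem[0x2c]=0x29, mem[0x13]=0x0d

MEM[0x06,0x04,0x07,0x2c,0x13] = f7 1c 29 29 0d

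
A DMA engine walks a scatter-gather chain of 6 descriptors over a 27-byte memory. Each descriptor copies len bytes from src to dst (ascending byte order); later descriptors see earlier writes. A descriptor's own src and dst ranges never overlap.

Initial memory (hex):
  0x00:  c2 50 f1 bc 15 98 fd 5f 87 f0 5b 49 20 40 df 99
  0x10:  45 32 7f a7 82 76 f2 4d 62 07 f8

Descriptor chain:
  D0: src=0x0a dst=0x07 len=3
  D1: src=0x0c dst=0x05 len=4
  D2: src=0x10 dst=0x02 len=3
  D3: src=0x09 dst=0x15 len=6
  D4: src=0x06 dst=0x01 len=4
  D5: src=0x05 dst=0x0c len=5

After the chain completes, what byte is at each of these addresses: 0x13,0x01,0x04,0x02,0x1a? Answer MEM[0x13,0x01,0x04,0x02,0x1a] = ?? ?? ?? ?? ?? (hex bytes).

#0 dst[0x07+3] := {0x5b,0x49,0x20}
#1 dst[0x05+4] := {0x20,0x40,0xdf,0x99}
#2 dst[0x02+3] := {0x45,0x32,0x7f}
#3 dst[0x15+6] := {0x20,0x5b,0x49,0x20,0x40,0xdf}
#4 dst[0x01+4] := {0x40,0xdf,0x99,0x20}
#5 dst[0x0c+5] := {0x20,0x40,0xdf,0x99,0x20}
query mem[0x13]=0xa7, mem[0x01]=0x40, mem[0x04]=0x20, mem[0x02]=0xdf, mem[0x1a]=0xdf

MEM[0x13,0x01,0x04,0x02,0x1a] = a7 40 20 df df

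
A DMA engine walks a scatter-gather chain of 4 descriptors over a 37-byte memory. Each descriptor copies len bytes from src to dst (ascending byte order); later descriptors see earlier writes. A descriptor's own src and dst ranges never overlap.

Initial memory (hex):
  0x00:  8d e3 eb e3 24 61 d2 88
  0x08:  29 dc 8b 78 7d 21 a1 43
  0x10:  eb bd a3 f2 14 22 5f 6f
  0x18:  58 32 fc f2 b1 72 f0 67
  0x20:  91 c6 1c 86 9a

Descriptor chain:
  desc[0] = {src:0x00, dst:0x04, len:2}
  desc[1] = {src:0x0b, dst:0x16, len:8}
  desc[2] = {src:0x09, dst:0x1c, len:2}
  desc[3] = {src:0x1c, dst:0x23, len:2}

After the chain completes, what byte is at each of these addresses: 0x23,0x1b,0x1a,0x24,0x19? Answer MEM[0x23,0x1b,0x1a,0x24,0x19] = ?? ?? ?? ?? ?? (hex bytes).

MEM[0x23,0x1b,0x1a,0x24,0x19] = dc eb 43 8b a1

  after D0: wrote 2B at 0x04 = 8de3
  after D1: wrote 8B at 0x16 = 787d21a143ebbda3
  after D2: wrote 2B at 0x1c = dc8b
  after D3: wrote 2B at 0x23 = dc8b
query mem[0x23]=0xdc, mem[0x1b]=0xeb, mem[0x1a]=0x43, mem[0x24]=0x8b, mem[0x19]=0xa1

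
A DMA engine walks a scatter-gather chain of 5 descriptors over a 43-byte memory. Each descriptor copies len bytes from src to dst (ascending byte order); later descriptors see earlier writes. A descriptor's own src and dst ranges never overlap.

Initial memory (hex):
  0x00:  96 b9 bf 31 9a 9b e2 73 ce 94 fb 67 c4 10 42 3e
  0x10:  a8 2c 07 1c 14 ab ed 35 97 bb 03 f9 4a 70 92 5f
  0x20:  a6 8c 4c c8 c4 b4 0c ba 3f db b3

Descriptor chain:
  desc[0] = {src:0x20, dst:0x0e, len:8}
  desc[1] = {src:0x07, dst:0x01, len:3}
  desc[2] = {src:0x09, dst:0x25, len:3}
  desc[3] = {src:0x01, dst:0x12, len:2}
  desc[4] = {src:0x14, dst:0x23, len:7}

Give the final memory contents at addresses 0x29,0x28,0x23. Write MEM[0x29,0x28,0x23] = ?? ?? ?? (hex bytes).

MEM[0x29,0x28,0x23] = 03 bb 0c

#0 dst[0x0e+8] := {0xa6,0x8c,0x4c,0xc8,0xc4,0xb4,0x0c,0xba}
#1 dst[0x01+3] := {0x73,0xce,0x94}
#2 dst[0x25+3] := {0x94,0xfb,0x67}
#3 dst[0x12+2] := {0x73,0xce}
#4 dst[0x23+7] := {0x0c,0xba,0xed,0x35,0x97,0xbb,0x03}
query mem[0x29]=0x03, mem[0x28]=0xbb, mem[0x23]=0x0c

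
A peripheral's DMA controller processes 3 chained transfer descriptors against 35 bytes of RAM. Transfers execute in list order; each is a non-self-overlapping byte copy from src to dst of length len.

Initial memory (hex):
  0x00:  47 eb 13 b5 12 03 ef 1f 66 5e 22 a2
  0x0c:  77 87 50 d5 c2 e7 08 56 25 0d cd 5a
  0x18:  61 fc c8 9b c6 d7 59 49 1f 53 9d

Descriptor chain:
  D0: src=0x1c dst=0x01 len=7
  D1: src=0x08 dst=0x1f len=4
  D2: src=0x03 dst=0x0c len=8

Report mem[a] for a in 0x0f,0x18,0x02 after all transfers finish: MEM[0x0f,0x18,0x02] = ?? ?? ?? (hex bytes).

#0 dst[0x01+7] := {0xc6,0xd7,0x59,0x49,0x1f,0x53,0x9d}
#1 dst[0x1f+4] := {0x66,0x5e,0x22,0xa2}
#2 dst[0x0c+8] := {0x59,0x49,0x1f,0x53,0x9d,0x66,0x5e,0x22}
query mem[0x0f]=0x53, mem[0x18]=0x61, mem[0x02]=0xd7

MEM[0x0f,0x18,0x02] = 53 61 d7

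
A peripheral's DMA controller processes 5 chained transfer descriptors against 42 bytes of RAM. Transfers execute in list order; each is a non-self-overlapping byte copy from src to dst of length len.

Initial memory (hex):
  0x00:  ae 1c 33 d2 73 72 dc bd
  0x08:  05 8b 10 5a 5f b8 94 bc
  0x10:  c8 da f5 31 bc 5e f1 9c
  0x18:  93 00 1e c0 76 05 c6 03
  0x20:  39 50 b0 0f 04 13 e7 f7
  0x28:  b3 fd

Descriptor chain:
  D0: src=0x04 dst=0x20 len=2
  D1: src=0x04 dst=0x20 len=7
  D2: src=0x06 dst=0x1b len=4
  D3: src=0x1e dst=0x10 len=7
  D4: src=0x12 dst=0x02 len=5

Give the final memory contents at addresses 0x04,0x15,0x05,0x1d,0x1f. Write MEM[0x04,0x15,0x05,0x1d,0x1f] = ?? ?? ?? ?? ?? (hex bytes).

[0] 0x04->0x20 len=2 : 73 72
[1] 0x04->0x20 len=7 : 73 72 dc bd 05 8b 10
[2] 0x06->0x1b len=4 : dc bd 05 8b
[3] 0x1e->0x10 len=7 : 8b 03 73 72 dc bd 05
[4] 0x12->0x02 len=5 : 73 72 dc bd 05
query mem[0x04]=0xdc, mem[0x15]=0xbd, mem[0x05]=0xbd, mem[0x1d]=0x05, mem[0x1f]=0x03

MEM[0x04,0x15,0x05,0x1d,0x1f] = dc bd bd 05 03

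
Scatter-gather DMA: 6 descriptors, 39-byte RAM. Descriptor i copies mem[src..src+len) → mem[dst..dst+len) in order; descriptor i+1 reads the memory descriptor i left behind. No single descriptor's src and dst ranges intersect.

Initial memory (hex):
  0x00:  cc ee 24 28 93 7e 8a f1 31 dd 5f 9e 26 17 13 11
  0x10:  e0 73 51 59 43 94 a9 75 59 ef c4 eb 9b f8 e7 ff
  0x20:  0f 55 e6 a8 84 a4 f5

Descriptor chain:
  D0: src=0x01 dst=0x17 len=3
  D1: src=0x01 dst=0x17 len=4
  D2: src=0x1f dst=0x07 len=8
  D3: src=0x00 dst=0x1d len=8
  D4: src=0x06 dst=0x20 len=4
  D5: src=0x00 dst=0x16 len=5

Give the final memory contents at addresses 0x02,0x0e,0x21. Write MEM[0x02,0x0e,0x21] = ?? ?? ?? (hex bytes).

MEM[0x02,0x0e,0x21] = 24 f5 ff

D0: mem[0x17..0x19] <- [ee 24 28]
D1: mem[0x17..0x1a] <- [ee 24 28 93]
D2: mem[0x07..0x0e] <- [ff 0f 55 e6 a8 84 a4 f5]
D3: mem[0x1d..0x24] <- [cc ee 24 28 93 7e 8a ff]
D4: mem[0x20..0x23] <- [8a ff 0f 55]
D5: mem[0x16..0x1a] <- [cc ee 24 28 93]
query mem[0x02]=0x24, mem[0x0e]=0xf5, mem[0x21]=0xff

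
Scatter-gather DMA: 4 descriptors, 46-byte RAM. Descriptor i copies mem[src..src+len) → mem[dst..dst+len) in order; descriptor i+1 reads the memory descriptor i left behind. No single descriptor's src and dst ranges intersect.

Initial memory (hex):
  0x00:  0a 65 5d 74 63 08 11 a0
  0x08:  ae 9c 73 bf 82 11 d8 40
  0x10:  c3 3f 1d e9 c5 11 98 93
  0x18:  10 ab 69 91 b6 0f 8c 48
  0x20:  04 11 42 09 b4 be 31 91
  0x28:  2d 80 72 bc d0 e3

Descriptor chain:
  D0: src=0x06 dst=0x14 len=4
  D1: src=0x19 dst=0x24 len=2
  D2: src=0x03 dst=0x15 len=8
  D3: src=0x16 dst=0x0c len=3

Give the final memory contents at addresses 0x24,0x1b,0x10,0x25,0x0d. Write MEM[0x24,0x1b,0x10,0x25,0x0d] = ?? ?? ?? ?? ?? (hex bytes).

  after D0: wrote 4B at 0x14 = 11a0ae9c
  after D1: wrote 2B at 0x24 = ab69
  after D2: wrote 8B at 0x15 = 74630811a0ae9c73
  after D3: wrote 3B at 0x0c = 630811
query mem[0x24]=0xab, mem[0x1b]=0x9c, mem[0x10]=0xc3, mem[0x25]=0x69, mem[0x0d]=0x08

MEM[0x24,0x1b,0x10,0x25,0x0d] = ab 9c c3 69 08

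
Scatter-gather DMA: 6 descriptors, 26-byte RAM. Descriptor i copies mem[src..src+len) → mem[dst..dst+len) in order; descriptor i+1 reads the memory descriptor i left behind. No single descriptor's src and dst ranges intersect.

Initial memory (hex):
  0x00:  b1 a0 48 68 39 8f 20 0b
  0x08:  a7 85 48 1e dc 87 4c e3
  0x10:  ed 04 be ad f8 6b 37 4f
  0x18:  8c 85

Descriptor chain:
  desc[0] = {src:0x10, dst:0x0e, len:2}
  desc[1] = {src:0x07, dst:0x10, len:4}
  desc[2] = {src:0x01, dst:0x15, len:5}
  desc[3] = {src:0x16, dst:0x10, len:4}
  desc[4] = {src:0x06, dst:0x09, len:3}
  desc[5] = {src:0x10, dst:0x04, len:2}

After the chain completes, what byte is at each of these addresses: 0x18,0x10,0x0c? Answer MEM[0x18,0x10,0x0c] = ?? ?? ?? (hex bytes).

[0] 0x10->0x0e len=2 : ed 04
[1] 0x07->0x10 len=4 : 0b a7 85 48
[2] 0x01->0x15 len=5 : a0 48 68 39 8f
[3] 0x16->0x10 len=4 : 48 68 39 8f
[4] 0x06->0x09 len=3 : 20 0b a7
[5] 0x10->0x04 len=2 : 48 68
query mem[0x18]=0x39, mem[0x10]=0x48, mem[0x0c]=0xdc

MEM[0x18,0x10,0x0c] = 39 48 dc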